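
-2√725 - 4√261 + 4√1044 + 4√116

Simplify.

2√725 = 10*√29; 4√261 = 12*√29; 4√1044 = 24*√29; 4√116 = 8*√29
Combine: (-10 - 12 + 24 + 8)·√29 = 10*√29

10*√29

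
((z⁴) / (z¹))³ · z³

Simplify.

Inside the bracket: z³
Raise to the power 3: z⁹
Multiply by z³: add exponents.

z^12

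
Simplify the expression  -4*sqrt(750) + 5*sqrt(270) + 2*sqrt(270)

4*sqrt(750) = 20*sqrt(30); 5*sqrt(270) = 15*sqrt(30); 2*sqrt(270) = 6*sqrt(30)
Combine: (-20 + 15 + 6)·sqrt(30) = sqrt(30)

sqrt(30)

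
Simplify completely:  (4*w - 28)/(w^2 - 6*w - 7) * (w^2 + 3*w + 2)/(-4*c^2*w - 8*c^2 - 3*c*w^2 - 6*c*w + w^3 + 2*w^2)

4/(-4*c^2 - 3*c*w + w^2)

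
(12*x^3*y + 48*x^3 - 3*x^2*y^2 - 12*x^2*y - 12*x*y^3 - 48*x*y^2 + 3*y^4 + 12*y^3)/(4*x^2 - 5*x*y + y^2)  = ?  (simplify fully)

Factor: 12*x^3*y + 48*x^3 - 3*x^2*y^2 - 12*x^2*y - 12*x*y^3 - 48*x*y^2 + 3*y^4 + 12*y^3 = 3*(-4*x + y)*(-x + y)*(y + 4)*(x + y);  4*x^2 - 5*x*y + y^2 = (-4*x + y)*(-x + y)
Cancel the common factors (-4*x + y), (-x + y).

3*x*y + 12*x + 3*y^2 + 12*y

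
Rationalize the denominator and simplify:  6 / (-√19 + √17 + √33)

(-186*√19 + 18*√33 + 210*√17 + 12*√10659)/1283

Group as (√17 + √33) - √19; multiply by (√17 + √33) + √19, then rationalise the remaining surd.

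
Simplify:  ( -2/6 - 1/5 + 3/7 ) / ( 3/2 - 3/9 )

Numerator: -2/6 - 1/5 + 3/7 = -11/105
Denominator: 3/2 - 3/9 = 7/6
Divide: (-11/105) · (6/7) = -22/245

-22/245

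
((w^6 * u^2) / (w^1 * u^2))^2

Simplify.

Inside the bracket: w^5
Raise to the power 2: w^10

w^10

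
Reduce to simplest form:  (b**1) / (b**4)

b**(-3)

Quotient: (b**-3)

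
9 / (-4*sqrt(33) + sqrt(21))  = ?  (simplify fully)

Multiply numerator and denominator by sqrt(21) + 4*sqrt(33).
Denominator becomes -507; numerator becomes 9*sqrt(21) + 36*sqrt(33).

(-12*sqrt(33) - 3*sqrt(21))/169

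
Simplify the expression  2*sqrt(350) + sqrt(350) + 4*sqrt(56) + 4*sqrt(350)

43*sqrt(14)

2*sqrt(350) = 10*sqrt(14); sqrt(350) = 5*sqrt(14); 4*sqrt(56) = 8*sqrt(14); 4*sqrt(350) = 20*sqrt(14)
Combine: (10 + 5 + 8 + 20)·sqrt(14) = 43*sqrt(14)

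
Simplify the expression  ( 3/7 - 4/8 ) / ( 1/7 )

-1/2

Numerator: 3/7 - 4/8 = -1/14
Denominator: 1/7 = 1/7
Divide: (-1/14) · (7) = -1/2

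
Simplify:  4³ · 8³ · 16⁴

4³ = 2^6; 8³ = 2^9; 16⁴ = 2^16
Combine exponents: 2^31

2^31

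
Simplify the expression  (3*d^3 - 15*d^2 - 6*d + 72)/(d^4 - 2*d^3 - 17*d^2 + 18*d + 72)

Factor: 3*d^3 - 15*d^2 - 6*d + 72 = 3*(d + 2)*(d - 4)*(d - 3);  d^4 - 2*d^3 - 17*d^2 + 18*d + 72 = (d + 2)*(d - 4)*(d - 3)*(d + 3)
Cancel the common factors (d + 2), (d - 4), (d - 3).

3/(d + 3)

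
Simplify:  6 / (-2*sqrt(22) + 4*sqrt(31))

(sqrt(22) + 2*sqrt(31))/34

Multiply numerator and denominator by 2*sqrt(22) + 4*sqrt(31).
Denominator becomes 408; numerator becomes 12*sqrt(22) + 24*sqrt(31).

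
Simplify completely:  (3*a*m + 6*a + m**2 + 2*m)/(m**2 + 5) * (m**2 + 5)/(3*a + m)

Factor: 3*a*m + 6*a + m**2 + 2*m = (3*a + m)*(m + 2)
Cancel the common factors (m**2 + 5), (3*a + m).

m + 2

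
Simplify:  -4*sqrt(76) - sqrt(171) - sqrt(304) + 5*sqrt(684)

15*sqrt(19)

4*sqrt(76) = 8*sqrt(19); sqrt(171) = 3*sqrt(19); sqrt(304) = 4*sqrt(19); 5*sqrt(684) = 30*sqrt(19)
Combine: (-8 - 3 - 4 + 30)·sqrt(19) = 15*sqrt(19)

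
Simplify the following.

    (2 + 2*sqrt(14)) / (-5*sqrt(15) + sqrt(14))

(-10*sqrt(210) - 10*sqrt(15) - 28 - 2*sqrt(14))/361

Multiply numerator and denominator by sqrt(14) + 5*sqrt(15).
Denominator becomes -361; numerator becomes 2*sqrt(14) + 28 + 10*sqrt(15) + 10*sqrt(210).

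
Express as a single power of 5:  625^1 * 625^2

625^1 = 5^4; 625^2 = 5^8
Combine exponents: 5^12

5^12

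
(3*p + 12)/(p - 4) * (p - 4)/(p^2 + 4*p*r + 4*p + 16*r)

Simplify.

3/(p + 4*r)

Factor: 3*p + 12 = 3*(p + 4);  p^2 + 4*p*r + 4*p + 16*r = (p + 4)*(p + 4*r)
Cancel the common factors (p + 4), (p - 4).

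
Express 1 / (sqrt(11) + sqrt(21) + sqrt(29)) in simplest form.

Group as (sqrt(11) + sqrt(21)) + sqrt(29); multiply by (sqrt(11) + sqrt(21)) - sqrt(29), then rationalise the remaining surd.

(-2*sqrt(6699) + 3*sqrt(29) + 19*sqrt(21) + 39*sqrt(11))/915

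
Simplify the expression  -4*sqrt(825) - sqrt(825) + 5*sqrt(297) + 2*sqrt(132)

4*sqrt(825) = 20*sqrt(33); sqrt(825) = 5*sqrt(33); 5*sqrt(297) = 15*sqrt(33); 2*sqrt(132) = 4*sqrt(33)
Combine: (-20 - 5 + 15 + 4)·sqrt(33) = -6*sqrt(33)

-6*sqrt(33)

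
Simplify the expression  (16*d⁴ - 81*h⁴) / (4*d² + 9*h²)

4*d² - 9*h²

16*d⁴ - 81*h⁴ factors as (2*d - 3*h)*(2*d + 3*h)*(4*d² + 9*h²).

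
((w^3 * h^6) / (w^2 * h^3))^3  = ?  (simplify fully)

h^9*w^3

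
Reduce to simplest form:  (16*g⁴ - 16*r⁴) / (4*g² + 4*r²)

Difference of fourth powers: factor out (4*g² + 4*r²).

4*g² - 4*r²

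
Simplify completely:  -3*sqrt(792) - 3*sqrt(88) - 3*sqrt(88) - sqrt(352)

-34*sqrt(22)

3*sqrt(792) = 18*sqrt(22); 3*sqrt(88) = 6*sqrt(22); 3*sqrt(88) = 6*sqrt(22); sqrt(352) = 4*sqrt(22)
Combine: (-18 - 6 - 6 - 4)·sqrt(22) = -34*sqrt(22)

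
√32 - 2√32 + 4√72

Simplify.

√32 = 4*√2; 2√32 = 8*√2; 4√72 = 24*√2
Combine: (4 - 8 + 24)·√2 = 20*√2

20*√2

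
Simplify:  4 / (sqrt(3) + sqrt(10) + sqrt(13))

(-sqrt(390) + 3*sqrt(10) + 10*sqrt(3))/15

Group as (sqrt(3) + sqrt(10)) + sqrt(13); multiply by (sqrt(3) + sqrt(10)) - sqrt(13), then rationalise the remaining surd.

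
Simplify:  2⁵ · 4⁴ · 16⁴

2⁵ = 2^5; 4⁴ = 2^8; 16⁴ = 2^16
Combine exponents: 2^29

2^29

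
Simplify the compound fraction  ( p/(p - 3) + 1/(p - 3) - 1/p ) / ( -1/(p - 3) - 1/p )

Numerator: p/(p - 3) + 1/(p - 3) - 1/p = (p² + 3)/(p² - 3*p)
Denominator: -1/(p - 3) - 1/p = (-2*p + 3)/(p² - 3*p)
Divide: ((p² + 3)/(p² - 3*p)) · ((p² - 3*p)/(-2*p + 3)) = (-p² - 3)/(2*p - 3)

(-p² - 3)/(2*p - 3)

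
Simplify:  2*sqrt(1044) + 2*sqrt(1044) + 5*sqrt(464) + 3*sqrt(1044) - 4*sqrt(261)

50*sqrt(29)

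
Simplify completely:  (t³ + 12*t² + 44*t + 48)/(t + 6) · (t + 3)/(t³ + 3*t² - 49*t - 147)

Factor: t³ + 12*t² + 44*t + 48 = (t + 4)·(t + 6)·(t + 2);  t³ + 3*t² - 49*t - 147 = (t + 7)·(t + 3)·(t - 7)
Cancel the common factors (t + 6), (t + 3).

(t² + 6*t + 8)/(t² - 49)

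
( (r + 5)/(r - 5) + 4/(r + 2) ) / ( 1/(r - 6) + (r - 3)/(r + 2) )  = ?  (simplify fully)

(r³ + 5*r² - 76*r + 60)/(r³ - 13*r² + 60*r - 100)

Numerator: (r + 5)/(r - 5) + 4/(r + 2) = (r² + 11*r - 10)/(r² - 3*r - 10)
Denominator: 1/(r - 6) + (r - 3)/(r + 2) = (r² - 8*r + 20)/(r² - 4*r - 12)
Divide: ((r² + 11*r - 10)/(r² - 3*r - 10)) · ((r² - 4*r - 12)/(r² - 8*r + 20)) = (r³ + 5*r² - 76*r + 60)/(r³ - 13*r² + 60*r - 100)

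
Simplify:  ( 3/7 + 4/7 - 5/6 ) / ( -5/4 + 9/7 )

14/3

Numerator: 3/7 + 4/7 - 5/6 = 1/6
Denominator: -5/4 + 9/7 = 1/28
Divide: (1/6) · (28) = 14/3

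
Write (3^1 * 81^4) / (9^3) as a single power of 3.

3^1 = 3^1; 81^4 = 3^16; 9^3 = 3^6
Combine exponents: 3^11

3^11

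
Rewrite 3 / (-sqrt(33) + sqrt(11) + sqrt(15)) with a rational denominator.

Group as (sqrt(11) + sqrt(15)) - sqrt(33); multiply by (sqrt(11) + sqrt(15)) + sqrt(33), then rationalise the remaining surd.

(21*sqrt(33) + 87*sqrt(15) + 111*sqrt(11) + 198*sqrt(5))/611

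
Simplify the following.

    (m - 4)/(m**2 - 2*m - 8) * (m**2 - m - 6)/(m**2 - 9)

Factor: m**2 - 2*m - 8 = (m - 4)*(m + 2);  m**2 - m - 6 = (m + 2)*(m - 3);  m**2 - 9 = (m - 3)*(m + 3)
Cancel the common factors (m - 4), (m - 3), (m + 2).

1/(m + 3)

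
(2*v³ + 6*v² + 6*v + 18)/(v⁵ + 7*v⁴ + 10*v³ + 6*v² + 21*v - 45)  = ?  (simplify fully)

Factor: 2*v³ + 6*v² + 6*v + 18 = 2·(v² + 3)·(v + 3);  v⁵ + 7*v⁴ + 10*v³ + 6*v² + 21*v - 45 = (v² + 3)·(v - 1)·(v + 5)·(v + 3)
Cancel the common factors (v² + 3), (v + 3).

2/(v² + 4*v - 5)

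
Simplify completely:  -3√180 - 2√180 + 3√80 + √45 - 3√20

3√180 = 18*√5; 2√180 = 12*√5; 3√80 = 12*√5; √45 = 3*√5; 3√20 = 6*√5
Combine: (-18 - 12 + 12 + 3 - 6)·√5 = -21*√5

-21*√5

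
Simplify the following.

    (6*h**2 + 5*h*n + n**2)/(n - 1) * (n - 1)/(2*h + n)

Factor: 6*h**2 + 5*h*n + n**2 = (2*h + n)*(3*h + n)
Cancel the common factors (n - 1), (2*h + n).

3*h + n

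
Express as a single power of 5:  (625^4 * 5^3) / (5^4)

625^4 = 5^16; 5^3 = 5^3; 5^4 = 5^4
Combine exponents: 5^15

5^15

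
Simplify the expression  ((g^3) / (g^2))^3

g^3

Inside the bracket: g^1
Raise to the power 3: g^3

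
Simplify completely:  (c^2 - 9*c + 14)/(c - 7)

c - 2

Factor: c^2 - 9*c + 14 = (c - 7)*(c - 2)
Cancel the common factor (c - 7).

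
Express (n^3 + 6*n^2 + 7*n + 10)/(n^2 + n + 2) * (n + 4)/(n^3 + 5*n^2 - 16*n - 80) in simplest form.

1/(n - 4)

Factor: n^3 + 6*n^2 + 7*n + 10 = (n + 5)*(n^2 + n + 2);  n^3 + 5*n^2 - 16*n - 80 = (n - 4)*(n + 5)*(n + 4)
Cancel the common factors (n^2 + n + 2), (n + 5), (n + 4).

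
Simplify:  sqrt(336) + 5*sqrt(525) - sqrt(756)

23*sqrt(21)

sqrt(336) = 4*sqrt(21); 5*sqrt(525) = 25*sqrt(21); sqrt(756) = 6*sqrt(21)
Combine: (4 + 25 - 6)·sqrt(21) = 23*sqrt(21)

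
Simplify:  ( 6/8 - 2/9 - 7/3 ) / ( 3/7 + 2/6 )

-455/192

Numerator: 6/8 - 2/9 - 7/3 = -65/36
Denominator: 3/7 + 2/6 = 16/21
Divide: (-65/36) · (21/16) = -455/192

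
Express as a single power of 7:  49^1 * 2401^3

7^14

49^1 = 7^2; 2401^3 = 7^12
Combine exponents: 7^14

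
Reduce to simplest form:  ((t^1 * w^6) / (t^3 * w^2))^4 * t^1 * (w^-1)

w^15/t^7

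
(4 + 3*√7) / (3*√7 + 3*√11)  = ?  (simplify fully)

(-21 - 4*√7 + 4*√11 + 3*√77)/12

Multiply numerator and denominator by -3*√11 + 3*√7.
Denominator becomes -36; numerator becomes -9*√77 - 12*√11 + 12*√7 + 63.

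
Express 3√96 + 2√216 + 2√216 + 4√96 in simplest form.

3√96 = 12*√6; 2√216 = 12*√6; 2√216 = 12*√6; 4√96 = 16*√6
Combine: (12 + 12 + 12 + 16)·√6 = 52*√6

52*√6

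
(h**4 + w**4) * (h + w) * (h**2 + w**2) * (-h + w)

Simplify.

(w+h)(w-h) = -h**2 + w**2; continue pairing.

-h**8 + w**8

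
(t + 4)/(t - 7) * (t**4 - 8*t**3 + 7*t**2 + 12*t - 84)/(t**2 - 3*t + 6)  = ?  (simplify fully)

t**2 + 6*t + 8

Factor: t**4 - 8*t**3 + 7*t**2 + 12*t - 84 = (t + 2)*(t**2 - 3*t + 6)*(t - 7)
Cancel the common factors (t**2 - 3*t + 6), (t - 7).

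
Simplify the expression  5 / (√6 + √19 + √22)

(-20*√627 + 15*√22 + 45*√19 + 175*√6)/447

Group as (√6 + √19) + √22; multiply by (√6 + √19) - √22, then rationalise the remaining surd.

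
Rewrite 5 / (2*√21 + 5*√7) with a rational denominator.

Multiply numerator and denominator by -5*√7 + 2*√21.
Denominator becomes -91; numerator becomes -25*√7 + 10*√21.

(-10*√21 + 25*√7)/91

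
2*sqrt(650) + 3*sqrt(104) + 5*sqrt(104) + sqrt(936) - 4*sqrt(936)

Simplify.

2*sqrt(650) = 10*sqrt(26); 3*sqrt(104) = 6*sqrt(26); 5*sqrt(104) = 10*sqrt(26); sqrt(936) = 6*sqrt(26); 4*sqrt(936) = 24*sqrt(26)
Combine: (10 + 6 + 10 + 6 - 24)·sqrt(26) = 8*sqrt(26)

8*sqrt(26)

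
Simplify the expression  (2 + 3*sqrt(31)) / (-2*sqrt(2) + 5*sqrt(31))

(4*sqrt(2) + 6*sqrt(62) + 10*sqrt(31) + 465)/767

Multiply numerator and denominator by 2*sqrt(2) + 5*sqrt(31).
Denominator becomes 767; numerator becomes 4*sqrt(2) + 6*sqrt(62) + 10*sqrt(31) + 465.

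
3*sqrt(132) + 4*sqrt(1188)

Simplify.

30*sqrt(33)

3*sqrt(132) = 6*sqrt(33); 4*sqrt(1188) = 24*sqrt(33)
Combine: (6 + 24)·sqrt(33) = 30*sqrt(33)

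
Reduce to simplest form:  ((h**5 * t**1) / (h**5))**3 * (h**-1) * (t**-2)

t/h

Inside the bracket: t**1
Raise to the power 3: t**3
Multiply by (h**-1) * (t**-2): add exponents.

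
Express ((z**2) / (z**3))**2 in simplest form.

z**(-2)

Inside the bracket: (z**-1)
Raise to the power 2: (z**-2)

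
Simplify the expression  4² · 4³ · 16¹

4² = 2^4; 4³ = 2^6; 16¹ = 2^4
Combine exponents: 2^14

2^14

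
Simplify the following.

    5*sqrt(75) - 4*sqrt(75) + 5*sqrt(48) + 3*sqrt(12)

31*sqrt(3)

5*sqrt(75) = 25*sqrt(3); 4*sqrt(75) = 20*sqrt(3); 5*sqrt(48) = 20*sqrt(3); 3*sqrt(12) = 6*sqrt(3)
Combine: (25 - 20 + 20 + 6)·sqrt(3) = 31*sqrt(3)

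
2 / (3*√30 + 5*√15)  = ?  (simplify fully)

(-6*√30 + 10*√15)/105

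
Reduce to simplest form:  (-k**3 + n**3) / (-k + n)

k**2 + k*n + n**2

Factor as (a-b)(a**2+ab+b**2) with a=n, b=k.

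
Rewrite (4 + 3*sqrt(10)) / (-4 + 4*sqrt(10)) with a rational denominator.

Multiply numerator and denominator by -4*sqrt(10) - 4.
Denominator becomes -144; numerator becomes -136 - 28*sqrt(10).

(7*sqrt(10) + 34)/36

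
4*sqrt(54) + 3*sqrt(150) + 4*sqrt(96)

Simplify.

4*sqrt(54) = 12*sqrt(6); 3*sqrt(150) = 15*sqrt(6); 4*sqrt(96) = 16*sqrt(6)
Combine: (12 + 15 + 16)·sqrt(6) = 43*sqrt(6)

43*sqrt(6)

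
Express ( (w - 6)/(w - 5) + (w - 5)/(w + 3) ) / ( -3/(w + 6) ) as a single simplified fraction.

Numerator: (w - 6)/(w - 5) + (w - 5)/(w + 3) = (2*w² - 13*w + 7)/(w² - 2*w - 15)
Denominator: -3/(w + 6) = -3/(w + 6)
Divide: ((2*w² - 13*w + 7)/(w² - 2*w - 15)) · (-w/3 - 2) = (-2*w³ + w² + 71*w - 42)/(3*w² - 6*w - 45)

(-2*w³ + w² + 71*w - 42)/(3*w² - 6*w - 45)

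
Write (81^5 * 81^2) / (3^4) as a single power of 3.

3^24

81^5 = 3^20; 81^2 = 3^8; 3^4 = 3^4
Combine exponents: 3^24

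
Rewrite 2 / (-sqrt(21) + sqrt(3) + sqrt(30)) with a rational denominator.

Group as (sqrt(3) + sqrt(30)) - sqrt(21); multiply by (sqrt(3) + sqrt(30)) + sqrt(21), then rationalise the remaining surd.

(-2*sqrt(21) - sqrt(30) + 8*sqrt(3) + sqrt(210))/18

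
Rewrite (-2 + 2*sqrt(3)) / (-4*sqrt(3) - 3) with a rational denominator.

Multiply numerator and denominator by -3 + 4*sqrt(3).
Denominator becomes -39; numerator becomes -14*sqrt(3) + 30.

(-30 + 14*sqrt(3))/39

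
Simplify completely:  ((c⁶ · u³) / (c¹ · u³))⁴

Inside the bracket: c⁵
Raise to the power 4: c^20

c^20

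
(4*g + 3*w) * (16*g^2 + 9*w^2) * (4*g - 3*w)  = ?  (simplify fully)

256*g^4 - 81*w^4

((4*g)+(3*w))((4*g)-(3*w)) = 16*g^2 - 9*w^2; continue pairing.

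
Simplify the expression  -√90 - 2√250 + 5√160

√90 = 3*√10; 2√250 = 10*√10; 5√160 = 20*√10
Combine: (-3 - 10 + 20)·√10 = 7*√10

7*√10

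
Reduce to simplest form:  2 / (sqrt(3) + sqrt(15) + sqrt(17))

Group as (sqrt(3) + sqrt(17)) + sqrt(15); multiply by (sqrt(3) + sqrt(17)) - sqrt(15), then rationalise the remaining surd.

(-12*sqrt(85) + 2*sqrt(17) + 10*sqrt(15) + 58*sqrt(3))/179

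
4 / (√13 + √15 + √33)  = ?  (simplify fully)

Group as (√13 + √15) + √33; multiply by (√13 + √15) - √33, then rationalise the remaining surd.

(-24*√715 - 20*√33 + 124*√15 + 140*√13)/755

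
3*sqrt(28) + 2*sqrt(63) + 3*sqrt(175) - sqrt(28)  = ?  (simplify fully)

25*sqrt(7)

3*sqrt(28) = 6*sqrt(7); 2*sqrt(63) = 6*sqrt(7); 3*sqrt(175) = 15*sqrt(7); sqrt(28) = 2*sqrt(7)
Combine: (6 + 6 + 15 - 2)·sqrt(7) = 25*sqrt(7)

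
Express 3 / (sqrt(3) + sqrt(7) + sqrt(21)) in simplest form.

Group as (sqrt(3) + sqrt(21)) + sqrt(7); multiply by (sqrt(3) + sqrt(21)) - sqrt(7), then rationalise the remaining surd.

(-51*sqrt(7) - 75*sqrt(3) + 126 + 33*sqrt(21))/37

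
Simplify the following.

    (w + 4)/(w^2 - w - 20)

1/(w - 5)

Factor: w^2 - w - 20 = (w + 4)*(w - 5)
Cancel the common factor (w + 4).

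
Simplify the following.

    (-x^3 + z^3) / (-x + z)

Apply the difference-of-cubes factorisation and cancel (-x + z).

x^2 + x*z + z^2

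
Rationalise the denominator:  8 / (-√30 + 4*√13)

Multiply numerator and denominator by √30 + 4*√13.
Denominator becomes 178; numerator becomes 8*√30 + 32*√13.

(4*√30 + 16*√13)/89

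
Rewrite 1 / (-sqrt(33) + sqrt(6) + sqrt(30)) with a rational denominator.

Group as (sqrt(6) + sqrt(30)) - sqrt(33); multiply by (sqrt(6) + sqrt(30)) + sqrt(33), then rationalise the remaining surd.

(-sqrt(33) + 3*sqrt(30) + 19*sqrt(6) + 4*sqrt(165))/237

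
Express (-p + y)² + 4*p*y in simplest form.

(p + y)²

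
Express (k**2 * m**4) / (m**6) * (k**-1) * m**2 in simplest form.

k

Quotient: k**2 * (m**-2)
Multiply by (k**-1) * m**2: add exponents.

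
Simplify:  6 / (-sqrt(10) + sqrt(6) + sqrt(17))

(-78*sqrt(10) - 6*sqrt(17) + 126*sqrt(6) + 24*sqrt(255))/239

Group as (sqrt(6) + sqrt(17)) - sqrt(10); multiply by (sqrt(6) + sqrt(17)) + sqrt(10), then rationalise the remaining surd.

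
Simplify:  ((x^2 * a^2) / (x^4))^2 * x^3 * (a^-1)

a^3/x

Inside the bracket: (x^-2) * a^2
Raise to the power 2: (x^-4) * a^4
Multiply by x^3 * (a^-1): add exponents.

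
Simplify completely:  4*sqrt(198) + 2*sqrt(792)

24*sqrt(22)

4*sqrt(198) = 12*sqrt(22); 2*sqrt(792) = 12*sqrt(22)
Combine: (12 + 12)·sqrt(22) = 24*sqrt(22)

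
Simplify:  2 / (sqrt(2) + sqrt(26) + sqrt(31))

(-8*sqrt(403) - 6*sqrt(31) + 14*sqrt(26) + 110*sqrt(2))/199

Group as (sqrt(2) + sqrt(26)) + sqrt(31); multiply by (sqrt(2) + sqrt(26)) - sqrt(31), then rationalise the remaining surd.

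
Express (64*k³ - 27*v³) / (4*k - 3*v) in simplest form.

(4*k)^3 - (3*v)^3 = (4*k - 3*v)(16*k² + 12*k*v + 9*v²).

16*k² + 12*k*v + 9*v²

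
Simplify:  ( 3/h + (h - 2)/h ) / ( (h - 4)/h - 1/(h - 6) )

Numerator: 3/h + (h - 2)/h = (h + 1)/h
Denominator: (h - 4)/h - 1/(h - 6) = (h^2 - 11*h + 24)/(h^2 - 6*h)
Divide: ((h + 1)/h) · ((h^2 - 6*h)/(h^2 - 11*h + 24)) = (h^2 - 5*h - 6)/(h^2 - 11*h + 24)

(h^2 - 5*h - 6)/(h^2 - 11*h + 24)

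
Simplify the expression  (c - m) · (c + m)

Pair the conjugate factors: (c+m)(c-m) = c² - m².

c² - m²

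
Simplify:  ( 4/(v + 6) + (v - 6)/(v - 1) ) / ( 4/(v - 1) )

Numerator: 4/(v + 6) + (v - 6)/(v - 1) = (v**2 + 4*v - 40)/(v**2 + 5*v - 6)
Denominator: 4/(v - 1) = 4/(v - 1)
Divide: ((v**2 + 4*v - 40)/(v**2 + 5*v - 6)) · (v/4 - 1/4) = (v**2 + 4*v - 40)/(4*v + 24)

(v**2 + 4*v - 40)/(4*v + 24)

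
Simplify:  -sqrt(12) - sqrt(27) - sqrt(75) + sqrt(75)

sqrt(12) = 2*sqrt(3); sqrt(27) = 3*sqrt(3); sqrt(75) = 5*sqrt(3); sqrt(75) = 5*sqrt(3)
Combine: (-2 - 3 - 5 + 5)·sqrt(3) = -5*sqrt(3)

-5*sqrt(3)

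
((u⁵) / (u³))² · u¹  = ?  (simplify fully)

u⁵

Inside the bracket: u²
Raise to the power 2: u⁴
Multiply by u¹: add exponents.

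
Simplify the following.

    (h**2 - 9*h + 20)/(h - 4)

h - 5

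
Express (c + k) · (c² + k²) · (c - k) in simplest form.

c⁴ - k⁴

Pair the conjugate factors: (c+k)(c-k) = c² - k², then repeat with the next factor.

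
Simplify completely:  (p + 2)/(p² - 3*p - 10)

1/(p - 5)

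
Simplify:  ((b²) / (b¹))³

Inside the bracket: b¹
Raise to the power 3: b³

b³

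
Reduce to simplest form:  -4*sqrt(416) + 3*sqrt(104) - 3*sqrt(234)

4*sqrt(416) = 16*sqrt(26); 3*sqrt(104) = 6*sqrt(26); 3*sqrt(234) = 9*sqrt(26)
Combine: (-16 + 6 - 9)·sqrt(26) = -19*sqrt(26)

-19*sqrt(26)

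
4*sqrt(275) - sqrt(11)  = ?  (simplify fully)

19*sqrt(11)

4*sqrt(275) = 20*sqrt(11); sqrt(11) = sqrt(11)
Combine: (20 - 1)·sqrt(11) = 19*sqrt(11)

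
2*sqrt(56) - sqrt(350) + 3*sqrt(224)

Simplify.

2*sqrt(56) = 4*sqrt(14); sqrt(350) = 5*sqrt(14); 3*sqrt(224) = 12*sqrt(14)
Combine: (4 - 5 + 12)·sqrt(14) = 11*sqrt(14)

11*sqrt(14)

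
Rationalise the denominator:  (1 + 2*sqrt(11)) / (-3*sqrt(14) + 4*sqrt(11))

Multiply numerator and denominator by 3*sqrt(14) + 4*sqrt(11).
Denominator becomes 50; numerator becomes 3*sqrt(14) + 4*sqrt(11) + 6*sqrt(154) + 88.

(3*sqrt(14) + 4*sqrt(11) + 6*sqrt(154) + 88)/50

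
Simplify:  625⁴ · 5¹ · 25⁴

625⁴ = 5^16; 5¹ = 5^1; 25⁴ = 5^8
Combine exponents: 5^25

5^25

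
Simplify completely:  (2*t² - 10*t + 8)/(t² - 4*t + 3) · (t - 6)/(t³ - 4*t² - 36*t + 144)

Factor: 2*t² - 10*t + 8 = 2·(t - 4)·(t - 1);  t² - 4*t + 3 = (t - 3)·(t - 1);  t³ - 4*t² - 36*t + 144 = (t - 6)·(t - 4)·(t + 6)
Cancel the common factors (t - 4), (t - 6), (t - 1).

2/(t² + 3*t - 18)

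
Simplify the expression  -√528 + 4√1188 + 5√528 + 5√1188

70*√33

√528 = 4*√33; 4√1188 = 24*√33; 5√528 = 20*√33; 5√1188 = 30*√33
Combine: (-4 + 24 + 20 + 30)·√33 = 70*√33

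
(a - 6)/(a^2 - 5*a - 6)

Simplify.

1/(a + 1)

Factor: a^2 - 5*a - 6 = (a - 6)*(a + 1)
Cancel the common factor (a - 6).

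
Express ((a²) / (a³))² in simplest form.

a^(-2)

Inside the bracket: (a^-1)
Raise to the power 2: (a^-2)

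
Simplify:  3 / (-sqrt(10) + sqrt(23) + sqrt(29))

(-63*sqrt(10) + 6*sqrt(29) + 24*sqrt(23) + 3*sqrt(6670))/452

Group as (sqrt(23) + sqrt(29)) - sqrt(10); multiply by (sqrt(23) + sqrt(29)) + sqrt(10), then rationalise the remaining surd.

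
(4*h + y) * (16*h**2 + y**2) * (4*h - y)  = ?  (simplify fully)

((4*h)+y)((4*h)-y) = 16*h**2 - y**2; continue pairing.

256*h**4 - y**4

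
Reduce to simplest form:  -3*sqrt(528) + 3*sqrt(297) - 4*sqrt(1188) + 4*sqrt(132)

-19*sqrt(33)

3*sqrt(528) = 12*sqrt(33); 3*sqrt(297) = 9*sqrt(33); 4*sqrt(1188) = 24*sqrt(33); 4*sqrt(132) = 8*sqrt(33)
Combine: (-12 + 9 - 24 + 8)·sqrt(33) = -19*sqrt(33)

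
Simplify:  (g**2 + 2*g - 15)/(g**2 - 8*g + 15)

(g + 5)/(g - 5)

Factor: g**2 + 2*g - 15 = (g - 3)*(g + 5);  g**2 - 8*g + 15 = (g - 5)*(g - 3)
Cancel the common factor (g - 3).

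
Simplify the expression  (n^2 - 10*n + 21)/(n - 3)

n - 7

Factor: n^2 - 10*n + 21 = (n - 3)*(n - 7)
Cancel the common factor (n - 3).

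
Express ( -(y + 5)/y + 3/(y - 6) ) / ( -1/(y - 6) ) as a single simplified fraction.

(y² - 4*y - 30)/y

Numerator: -(y + 5)/y + 3/(y - 6) = (-y² + 4*y + 30)/(y² - 6*y)
Denominator: -1/(y - 6) = -1/(y - 6)
Divide: ((-y² + 4*y + 30)/(y² - 6*y)) · (-y + 6) = (y² - 4*y - 30)/y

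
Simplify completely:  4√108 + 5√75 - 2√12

45*√3

4√108 = 24*√3; 5√75 = 25*√3; 2√12 = 4*√3
Combine: (24 + 25 - 4)·√3 = 45*√3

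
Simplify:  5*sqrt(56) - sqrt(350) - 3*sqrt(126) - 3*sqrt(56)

5*sqrt(56) = 10*sqrt(14); sqrt(350) = 5*sqrt(14); 3*sqrt(126) = 9*sqrt(14); 3*sqrt(56) = 6*sqrt(14)
Combine: (10 - 5 - 9 - 6)·sqrt(14) = -10*sqrt(14)

-10*sqrt(14)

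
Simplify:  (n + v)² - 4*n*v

(n - v)²

Expanding gives n² - 2*n*v + v², a perfect square.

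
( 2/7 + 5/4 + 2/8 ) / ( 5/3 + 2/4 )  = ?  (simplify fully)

75/91

Numerator: 2/7 + 5/4 + 2/8 = 25/14
Denominator: 5/3 + 2/4 = 13/6
Divide: (25/14) · (6/13) = 75/91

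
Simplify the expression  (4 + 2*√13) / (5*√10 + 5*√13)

(-2*√130 - 4*√10 + 4*√13 + 26)/15

Multiply numerator and denominator by -5*√10 + 5*√13.
Denominator becomes 75; numerator becomes -10*√130 - 20*√10 + 20*√13 + 130.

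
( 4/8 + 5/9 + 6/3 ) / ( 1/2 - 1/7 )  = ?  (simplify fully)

Numerator: 4/8 + 5/9 + 6/3 = 55/18
Denominator: 1/2 - 1/7 = 5/14
Divide: (55/18) · (14/5) = 77/9

77/9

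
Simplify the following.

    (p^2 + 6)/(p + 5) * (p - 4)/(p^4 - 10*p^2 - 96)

Factor: p^4 - 10*p^2 - 96 = (p^2 + 6)*(p + 4)*(p - 4)
Cancel the common factors (p^2 + 6), (p - 4).

1/(p^2 + 9*p + 20)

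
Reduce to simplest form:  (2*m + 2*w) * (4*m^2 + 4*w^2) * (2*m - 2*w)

16*m^4 - 16*w^4

((2*m)+(2*w))((2*m)-(2*w)) = 4*m^2 - 4*w^2; continue pairing.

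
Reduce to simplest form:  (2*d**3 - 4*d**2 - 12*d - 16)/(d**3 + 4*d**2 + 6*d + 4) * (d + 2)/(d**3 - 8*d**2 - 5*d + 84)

2/(d**2 - 4*d - 21)

Factor: 2*d**3 - 4*d**2 - 12*d - 16 = 2*(d**2 + 2*d + 2)*(d - 4);  d**3 + 4*d**2 + 6*d + 4 = (d + 2)*(d**2 + 2*d + 2);  d**3 - 8*d**2 - 5*d + 84 = (d + 3)*(d - 4)*(d - 7)
Cancel the common factors (d**2 + 2*d + 2), (d - 4), (d + 2).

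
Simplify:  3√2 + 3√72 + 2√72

33*√2

3√2 = 3*√2; 3√72 = 18*√2; 2√72 = 12*√2
Combine: (3 + 18 + 12)·√2 = 33*√2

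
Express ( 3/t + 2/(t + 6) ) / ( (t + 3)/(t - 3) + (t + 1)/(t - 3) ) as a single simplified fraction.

Numerator: 3/t + 2/(t + 6) = (5*t + 18)/(t² + 6*t)
Denominator: (t + 3)/(t - 3) + (t + 1)/(t - 3) = (2*t + 4)/(t - 3)
Divide: ((5*t + 18)/(t² + 6*t)) · ((t - 3)/(2*t + 4)) = (5*t² + 3*t - 54)/(2*t³ + 16*t² + 24*t)

(5*t² + 3*t - 54)/(2*t³ + 16*t² + 24*t)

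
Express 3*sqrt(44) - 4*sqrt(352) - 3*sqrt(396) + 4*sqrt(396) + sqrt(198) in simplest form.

3*sqrt(44) = 6*sqrt(11); 4*sqrt(352) = 16*sqrt(22); 3*sqrt(396) = 18*sqrt(11); 4*sqrt(396) = 24*sqrt(11); sqrt(198) = 3*sqrt(22)

-13*sqrt(22) + 12*sqrt(11)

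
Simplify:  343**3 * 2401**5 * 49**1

7**31

343**3 = 7**9; 2401**5 = 7**20; 49**1 = 7**2
Combine exponents: 7**31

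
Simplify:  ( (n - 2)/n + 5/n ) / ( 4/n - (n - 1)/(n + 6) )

Numerator: (n - 2)/n + 5/n = (n + 3)/n
Denominator: 4/n - (n - 1)/(n + 6) = (-n² + 5*n + 24)/(n² + 6*n)
Divide: ((n + 3)/n) · ((n² + 6*n)/(-n² + 5*n + 24)) = (-n - 6)/(n - 8)

(-n - 6)/(n - 8)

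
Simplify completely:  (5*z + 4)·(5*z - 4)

Product of conjugates: (P+Q)(P-Q) = P^2 - Q^2.

25*z² - 16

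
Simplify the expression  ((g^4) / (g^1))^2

g^6

Inside the bracket: g^3
Raise to the power 2: g^6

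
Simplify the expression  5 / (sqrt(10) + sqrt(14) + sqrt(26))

Group as (sqrt(14) + sqrt(26)) + sqrt(10); multiply by (sqrt(14) + sqrt(26)) - sqrt(10), then rationalise the remaining surd.

(-10*sqrt(910) - 5*sqrt(26) + 55*sqrt(14) + 75*sqrt(10))/278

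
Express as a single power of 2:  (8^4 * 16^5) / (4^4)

2^24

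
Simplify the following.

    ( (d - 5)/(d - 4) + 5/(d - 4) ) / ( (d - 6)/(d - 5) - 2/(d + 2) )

(d³ - 3*d² - 10*d)/(d³ - 10*d² + 22*d + 8)

Numerator: (d - 5)/(d - 4) + 5/(d - 4) = d/(d - 4)
Denominator: (d - 6)/(d - 5) - 2/(d + 2) = (d² - 6*d - 2)/(d² - 3*d - 10)
Divide: (d/(d - 4)) · ((d² - 3*d - 10)/(d² - 6*d - 2)) = (d³ - 3*d² - 10*d)/(d³ - 10*d² + 22*d + 8)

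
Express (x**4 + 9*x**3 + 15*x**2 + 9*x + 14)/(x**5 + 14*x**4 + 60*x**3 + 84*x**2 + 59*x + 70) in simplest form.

1/(x + 5)

Factor: x**4 + 9*x**3 + 15*x**2 + 9*x + 14 = (x**2 + 1)*(x + 7)*(x + 2);  x**5 + 14*x**4 + 60*x**3 + 84*x**2 + 59*x + 70 = (x + 7)*(x + 2)*(x + 5)*(x**2 + 1)
Cancel the common factors (x**2 + 1), (x + 2), (x + 7).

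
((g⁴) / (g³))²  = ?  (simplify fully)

g²

Inside the bracket: g¹
Raise to the power 2: g²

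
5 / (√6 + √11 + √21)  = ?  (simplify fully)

(-15*√154 - 10*√21 + 40*√11 + 65*√6)/124

Group as (√11 + √21) + √6; multiply by (√11 + √21) - √6, then rationalise the remaining surd.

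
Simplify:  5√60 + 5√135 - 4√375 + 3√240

17*√15

5√60 = 10*√15; 5√135 = 15*√15; 4√375 = 20*√15; 3√240 = 12*√15
Combine: (10 + 15 - 20 + 12)·√15 = 17*√15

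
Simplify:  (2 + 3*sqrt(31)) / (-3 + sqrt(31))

(sqrt(31) + 9)/2

Multiply numerator and denominator by -sqrt(31) - 3.
Denominator becomes -22; numerator becomes -99 - 11*sqrt(31).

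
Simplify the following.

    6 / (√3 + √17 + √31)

(-12*√1581 - 66*√31 + 102*√17 + 270*√3)/83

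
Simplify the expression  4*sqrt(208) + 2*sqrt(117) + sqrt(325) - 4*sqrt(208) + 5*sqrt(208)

31*sqrt(13)

4*sqrt(208) = 16*sqrt(13); 2*sqrt(117) = 6*sqrt(13); sqrt(325) = 5*sqrt(13); 4*sqrt(208) = 16*sqrt(13); 5*sqrt(208) = 20*sqrt(13)
Combine: (16 + 6 + 5 - 16 + 20)·sqrt(13) = 31*sqrt(13)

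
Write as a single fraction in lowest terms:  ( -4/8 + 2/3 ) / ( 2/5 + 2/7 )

35/144

Numerator: -4/8 + 2/3 = 1/6
Denominator: 2/5 + 2/7 = 24/35
Divide: (1/6) · (35/24) = 35/144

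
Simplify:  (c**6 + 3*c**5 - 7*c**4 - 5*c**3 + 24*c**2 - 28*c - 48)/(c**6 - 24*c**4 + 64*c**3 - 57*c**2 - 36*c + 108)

(c**2 + 6*c + 8)/(c**2 + 3*c - 18)

Factor: c**6 + 3*c**5 - 7*c**4 - 5*c**3 + 24*c**2 - 28*c - 48 = (c + 2)*(c + 4)*(c**2 - 2*c + 3)*(c + 1)*(c - 2);  c**6 - 24*c**4 + 64*c**3 - 57*c**2 - 36*c + 108 = (c - 3)*(c + 6)*(c**2 - 2*c + 3)*(c + 1)*(c - 2)
Cancel the common factors (c**2 - 2*c + 3), (c - 2), (c + 1).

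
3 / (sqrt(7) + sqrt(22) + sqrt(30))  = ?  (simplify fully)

(-4*sqrt(1155) - sqrt(30) + 15*sqrt(22) + 45*sqrt(7))/205

Group as (sqrt(22) + sqrt(30)) + sqrt(7); multiply by (sqrt(22) + sqrt(30)) - sqrt(7), then rationalise the remaining surd.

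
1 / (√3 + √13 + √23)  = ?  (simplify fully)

Group as (√13 + √23) + √3; multiply by (√13 + √23) - √3, then rationalise the remaining surd.

(-2*√897 - 7*√23 + 13*√13 + 33*√3)/107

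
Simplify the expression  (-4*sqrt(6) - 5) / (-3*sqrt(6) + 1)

(19*sqrt(6) + 77)/53

Multiply numerator and denominator by 1 + 3*sqrt(6).
Denominator becomes -53; numerator becomes -77 - 19*sqrt(6).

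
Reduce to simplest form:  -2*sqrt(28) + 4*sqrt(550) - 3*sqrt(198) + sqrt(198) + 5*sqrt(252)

14*sqrt(22) + 26*sqrt(7)

2*sqrt(28) = 4*sqrt(7); 4*sqrt(550) = 20*sqrt(22); 3*sqrt(198) = 9*sqrt(22); sqrt(198) = 3*sqrt(22); 5*sqrt(252) = 30*sqrt(7)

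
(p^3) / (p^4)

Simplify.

Quotient: (p^-1)

1/p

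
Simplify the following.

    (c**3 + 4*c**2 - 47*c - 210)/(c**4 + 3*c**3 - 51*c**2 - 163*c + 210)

1/(c - 1)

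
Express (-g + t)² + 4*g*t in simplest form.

After expansion: g² + 2*g*t + t² — a perfect-square trinomial.

(g + t)²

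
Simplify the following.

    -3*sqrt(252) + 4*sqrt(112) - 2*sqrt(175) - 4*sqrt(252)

3*sqrt(252) = 18*sqrt(7); 4*sqrt(112) = 16*sqrt(7); 2*sqrt(175) = 10*sqrt(7); 4*sqrt(252) = 24*sqrt(7)
Combine: (-18 + 16 - 10 - 24)·sqrt(7) = -36*sqrt(7)

-36*sqrt(7)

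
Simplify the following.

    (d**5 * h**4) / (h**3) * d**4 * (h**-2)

d**9/h

Quotient: d**5 * h**1
Multiply by d**4 * (h**-2): add exponents.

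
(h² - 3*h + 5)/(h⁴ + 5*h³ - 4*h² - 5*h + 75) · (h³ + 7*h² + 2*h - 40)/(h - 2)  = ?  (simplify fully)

Factor: h⁴ + 5*h³ - 4*h² - 5*h + 75 = (h² - 3*h + 5)·(h + 3)·(h + 5);  h³ + 7*h² + 2*h - 40 = (h + 4)·(h - 2)·(h + 5)
Cancel the common factors (h² - 3*h + 5), (h + 5), (h - 2).

(h + 4)/(h + 3)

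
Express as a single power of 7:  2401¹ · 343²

7^10

2401¹ = 7^4; 343² = 7^6
Combine exponents: 7^10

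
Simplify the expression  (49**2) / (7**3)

49**2 = 7**4; 7**3 = 7**3
Combine exponents: 7**1

7**1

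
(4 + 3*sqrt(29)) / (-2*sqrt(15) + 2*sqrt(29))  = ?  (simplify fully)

Multiply numerator and denominator by 2*sqrt(15) + 2*sqrt(29).
Denominator becomes 56; numerator becomes 8*sqrt(15) + 8*sqrt(29) + 6*sqrt(435) + 174.

(4*sqrt(15) + 4*sqrt(29) + 3*sqrt(435) + 87)/28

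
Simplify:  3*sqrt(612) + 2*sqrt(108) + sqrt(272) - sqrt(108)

3*sqrt(612) = 18*sqrt(17); 2*sqrt(108) = 12*sqrt(3); sqrt(272) = 4*sqrt(17); sqrt(108) = 6*sqrt(3)

6*sqrt(3) + 22*sqrt(17)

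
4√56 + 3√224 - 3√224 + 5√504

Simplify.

38*√14

4√56 = 8*√14; 3√224 = 12*√14; 3√224 = 12*√14; 5√504 = 30*√14
Combine: (8 + 12 - 12 + 30)·√14 = 38*√14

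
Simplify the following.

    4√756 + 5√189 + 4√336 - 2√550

4√756 = 24*√21; 5√189 = 15*√21; 4√336 = 16*√21; 2√550 = 10*√22

-10*√22 + 55*√21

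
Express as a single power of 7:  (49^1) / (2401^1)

49^1 = 7^2; 2401^1 = 7^4
Combine exponents: 7^(-2)

7^(-2)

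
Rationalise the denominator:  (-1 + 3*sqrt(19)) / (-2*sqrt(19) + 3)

(-111 - 7*sqrt(19))/67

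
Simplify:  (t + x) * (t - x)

t^2 - x^2

Telescope via difference of squares: (t+x)(t-x) = t^2 - x^2.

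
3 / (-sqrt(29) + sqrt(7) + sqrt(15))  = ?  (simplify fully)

Group as (sqrt(7) + sqrt(15)) - sqrt(29); multiply by (sqrt(7) + sqrt(15)) + sqrt(29), then rationalise the remaining surd.

(21*sqrt(29) + 63*sqrt(15) + 111*sqrt(7) + 6*sqrt(3045))/371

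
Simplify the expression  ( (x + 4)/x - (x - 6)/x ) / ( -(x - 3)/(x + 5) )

Numerator: (x + 4)/x - (x - 6)/x = 10/x
Denominator: -(x - 3)/(x + 5) = (-x + 3)/(x + 5)
Divide: (10/x) · ((x + 5)/(-x + 3)) = (-10*x - 50)/(x² - 3*x)

(-10*x - 50)/(x² - 3*x)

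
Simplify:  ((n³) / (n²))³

n³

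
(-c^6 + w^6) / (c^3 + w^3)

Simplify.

-c^3 + w^3

Difference of sixth powers: factor out (c^3 + w^3).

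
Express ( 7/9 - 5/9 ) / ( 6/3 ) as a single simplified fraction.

1/9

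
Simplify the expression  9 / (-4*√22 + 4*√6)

(-9*√22 - 9*√6)/64

Multiply numerator and denominator by 4*√6 + 4*√22.
Denominator becomes -256; numerator becomes 36*√6 + 36*√22.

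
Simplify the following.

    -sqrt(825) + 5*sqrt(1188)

25*sqrt(33)

sqrt(825) = 5*sqrt(33); 5*sqrt(1188) = 30*sqrt(33)
Combine: (-5 + 30)·sqrt(33) = 25*sqrt(33)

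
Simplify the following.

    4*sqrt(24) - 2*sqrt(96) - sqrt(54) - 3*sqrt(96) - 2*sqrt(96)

-23*sqrt(6)

4*sqrt(24) = 8*sqrt(6); 2*sqrt(96) = 8*sqrt(6); sqrt(54) = 3*sqrt(6); 3*sqrt(96) = 12*sqrt(6); 2*sqrt(96) = 8*sqrt(6)
Combine: (8 - 8 - 3 - 12 - 8)·sqrt(6) = -23*sqrt(6)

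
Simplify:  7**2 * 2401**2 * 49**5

7**2 = 7**2; 2401**2 = 7**8; 49**5 = 7**10
Combine exponents: 7**20

7**20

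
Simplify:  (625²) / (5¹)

5^7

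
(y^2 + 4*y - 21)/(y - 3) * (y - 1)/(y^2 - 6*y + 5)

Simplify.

Factor: y^2 + 4*y - 21 = (y + 7)*(y - 3);  y^2 - 6*y + 5 = (y - 1)*(y - 5)
Cancel the common factors (y - 3), (y - 1).

(y + 7)/(y - 5)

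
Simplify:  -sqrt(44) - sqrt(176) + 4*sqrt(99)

sqrt(44) = 2*sqrt(11); sqrt(176) = 4*sqrt(11); 4*sqrt(99) = 12*sqrt(11)
Combine: (-2 - 4 + 12)·sqrt(11) = 6*sqrt(11)

6*sqrt(11)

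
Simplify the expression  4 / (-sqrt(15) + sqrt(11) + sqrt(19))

Group as (sqrt(11) + sqrt(19)) - sqrt(15); multiply by (sqrt(11) + sqrt(19)) + sqrt(15), then rationalise the remaining surd.

(-60*sqrt(15) + 28*sqrt(19) + 92*sqrt(11) + 8*sqrt(3135))/611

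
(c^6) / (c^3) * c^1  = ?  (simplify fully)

Quotient: c^3
Multiply by c^1: add exponents.

c^4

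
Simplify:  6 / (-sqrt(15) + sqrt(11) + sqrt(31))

(-162*sqrt(15) - 30*sqrt(31) + 210*sqrt(11) + 12*sqrt(5115))/635

Group as (sqrt(11) + sqrt(31)) - sqrt(15); multiply by (sqrt(11) + sqrt(31)) + sqrt(15), then rationalise the remaining surd.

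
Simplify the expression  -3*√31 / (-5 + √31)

(-31 - 5*√31)/2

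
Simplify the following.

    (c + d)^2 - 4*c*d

Expand the square and combine the 4*c*d term.

(c - d)^2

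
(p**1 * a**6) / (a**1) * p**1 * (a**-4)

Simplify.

a*p**2

Quotient: p**1 * a**5
Multiply by p**1 * (a**-4): add exponents.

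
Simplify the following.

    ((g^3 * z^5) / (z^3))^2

g^6*z^4

Inside the bracket: g^3 * z^2
Raise to the power 2: g^6 * z^4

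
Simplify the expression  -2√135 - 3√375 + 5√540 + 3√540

2√135 = 6*√15; 3√375 = 15*√15; 5√540 = 30*√15; 3√540 = 18*√15
Combine: (-6 - 15 + 30 + 18)·√15 = 27*√15

27*√15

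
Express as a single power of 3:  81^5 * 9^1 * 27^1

3^25

81^5 = 3^20; 9^1 = 3^2; 27^1 = 3^3
Combine exponents: 3^25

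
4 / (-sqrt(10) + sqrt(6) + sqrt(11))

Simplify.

Group as (sqrt(6) + sqrt(11)) - sqrt(10); multiply by (sqrt(6) + sqrt(11)) + sqrt(10), then rationalise the remaining surd.

(-28*sqrt(10) + 20*sqrt(11) + 60*sqrt(6) + 16*sqrt(165))/215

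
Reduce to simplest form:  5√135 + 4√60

5√135 = 15*√15; 4√60 = 8*√15
Combine: (15 + 8)·√15 = 23*√15

23*√15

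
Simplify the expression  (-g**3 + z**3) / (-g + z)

g**2 + g*z + z**2

z**3 - g**3 = (-g + z)(g**2 + g*z + z**2).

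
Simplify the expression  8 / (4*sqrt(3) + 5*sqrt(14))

Multiply numerator and denominator by -5*sqrt(14) + 4*sqrt(3).
Denominator becomes -302; numerator becomes -40*sqrt(14) + 32*sqrt(3).

(-16*sqrt(3) + 20*sqrt(14))/151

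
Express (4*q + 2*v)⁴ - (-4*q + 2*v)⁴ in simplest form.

Binomially expand both and collect terms in (2*v), (4*q).

256*q*v*(4*q² + v²)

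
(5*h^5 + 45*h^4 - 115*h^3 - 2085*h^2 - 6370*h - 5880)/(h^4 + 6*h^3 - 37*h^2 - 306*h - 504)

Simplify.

(5*h^2 + 45*h + 70)/(h + 6)

Factor: 5*h^5 + 45*h^4 - 115*h^3 - 2085*h^2 - 6370*h - 5880 = 5*(h + 3)*(h + 4)*(h + 2)*(h - 7)*(h + 7);  h^4 + 6*h^3 - 37*h^2 - 306*h - 504 = (h + 3)*(h + 4)*(h - 7)*(h + 6)
Cancel the common factors (h + 3), (h - 7), (h + 4).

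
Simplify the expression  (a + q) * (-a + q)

-a^2 + q^2

Pair the conjugate factors: (q+a)(q-a) = -a^2 + q^2.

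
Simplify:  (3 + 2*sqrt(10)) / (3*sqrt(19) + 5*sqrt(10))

Multiply numerator and denominator by -3*sqrt(19) + 5*sqrt(10).
Denominator becomes 79; numerator becomes -6*sqrt(190) - 9*sqrt(19) + 15*sqrt(10) + 100.

(-6*sqrt(190) - 9*sqrt(19) + 15*sqrt(10) + 100)/79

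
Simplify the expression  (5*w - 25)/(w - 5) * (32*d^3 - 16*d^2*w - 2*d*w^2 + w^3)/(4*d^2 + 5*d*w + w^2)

(40*d^2 - 30*d*w + 5*w^2)/(d + w)

Factor: 5*w - 25 = 5*(w - 5);  32*d^3 - 16*d^2*w - 2*d*w^2 + w^3 = (-4*d + w)*(-2*d + w)*(4*d + w);  4*d^2 + 5*d*w + w^2 = (4*d + w)*(d + w)
Cancel the common factors (4*d + w), (w - 5).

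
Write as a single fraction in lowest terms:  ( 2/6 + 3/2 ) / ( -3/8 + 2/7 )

-308/15

Numerator: 2/6 + 3/2 = 11/6
Denominator: -3/8 + 2/7 = -5/56
Divide: (11/6) · (-56/5) = -308/15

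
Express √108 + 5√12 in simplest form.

√108 = 6*√3; 5√12 = 10*√3
Combine: (6 + 10)·√3 = 16*√3

16*√3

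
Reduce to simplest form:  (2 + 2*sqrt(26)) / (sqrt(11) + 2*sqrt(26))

Multiply numerator and denominator by -sqrt(11) + 2*sqrt(26).
Denominator becomes 93; numerator becomes -2*sqrt(286) - 2*sqrt(11) + 4*sqrt(26) + 104.

(-2*sqrt(286) - 2*sqrt(11) + 4*sqrt(26) + 104)/93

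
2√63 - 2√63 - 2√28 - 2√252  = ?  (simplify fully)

-16*√7

2√63 = 6*√7; 2√63 = 6*√7; 2√28 = 4*√7; 2√252 = 12*√7
Combine: (6 - 6 - 4 - 12)·√7 = -16*√7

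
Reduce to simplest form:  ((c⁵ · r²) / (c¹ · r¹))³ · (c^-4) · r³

Inside the bracket: c⁴ · r¹
Raise to the power 3: c^12 · r³
Multiply by (c^-4) · r³: add exponents.

c⁸*r⁶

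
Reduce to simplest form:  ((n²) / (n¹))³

Inside the bracket: n¹
Raise to the power 3: n³

n³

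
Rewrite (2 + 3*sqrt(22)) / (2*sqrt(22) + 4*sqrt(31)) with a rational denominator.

Multiply numerator and denominator by -4*sqrt(31) + 2*sqrt(22).
Denominator becomes -408; numerator becomes -12*sqrt(682) - 8*sqrt(31) + 4*sqrt(22) + 132.

(-33 - sqrt(22) + 2*sqrt(31) + 3*sqrt(682))/102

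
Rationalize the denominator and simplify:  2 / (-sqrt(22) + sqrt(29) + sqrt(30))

Group as (sqrt(29) + sqrt(30)) - sqrt(22); multiply by (sqrt(29) + sqrt(30)) + sqrt(22), then rationalise the remaining surd.

(-74*sqrt(22) + 42*sqrt(30) + 46*sqrt(29) + 8*sqrt(4785))/2111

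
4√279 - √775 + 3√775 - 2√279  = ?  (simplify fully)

4√279 = 12*√31; √775 = 5*√31; 3√775 = 15*√31; 2√279 = 6*√31
Combine: (12 - 5 + 15 - 6)·√31 = 16*√31

16*√31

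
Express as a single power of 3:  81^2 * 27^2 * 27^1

3^17

81^2 = 3^8; 27^2 = 3^6; 27^1 = 3^3
Combine exponents: 3^17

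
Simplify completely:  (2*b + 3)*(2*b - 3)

4*b**2 - 9

Difference of squares with P = 2*b, Q = 3.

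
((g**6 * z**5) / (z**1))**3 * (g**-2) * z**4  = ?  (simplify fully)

g**16*z**16

Inside the bracket: g**6 * z**4
Raise to the power 3: g**18 * z**12
Multiply by (g**-2) * z**4: add exponents.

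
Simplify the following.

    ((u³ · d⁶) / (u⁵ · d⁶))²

u^(-4)

Inside the bracket: (u^-2)
Raise to the power 2: (u^-4)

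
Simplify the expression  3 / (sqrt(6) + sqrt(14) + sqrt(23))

Group as (sqrt(6) + sqrt(14)) + sqrt(23); multiply by (sqrt(6) + sqrt(14)) - sqrt(23), then rationalise the remaining surd.

(-4*sqrt(483) - 3*sqrt(23) + 15*sqrt(14) + 31*sqrt(6))/109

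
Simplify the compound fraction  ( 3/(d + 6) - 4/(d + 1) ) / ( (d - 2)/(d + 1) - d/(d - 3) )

(d^2 + 18*d - 63)/(6*d^2 + 30*d - 36)

Numerator: 3/(d + 6) - 4/(d + 1) = (-d - 21)/(d^2 + 7*d + 6)
Denominator: (d - 2)/(d + 1) - d/(d - 3) = (-6*d + 6)/(d^2 - 2*d - 3)
Divide: ((-d - 21)/(d^2 + 7*d + 6)) · ((d^2 - 2*d - 3)/(-6*d + 6)) = (d^2 + 18*d - 63)/(6*d^2 + 30*d - 36)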